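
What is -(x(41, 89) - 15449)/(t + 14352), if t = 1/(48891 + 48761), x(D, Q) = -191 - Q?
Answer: 1535968308/1401501505 ≈ 1.0959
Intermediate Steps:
t = 1/97652 ≈ 1.0240e-5
-(x(41, 89) - 15449)/(t + 14352) = -((-191 - 1*89) - 15449)/(1/97652 + 14352) = -((-191 - 89) - 15449)/1401501505/97652 = -(-280 - 15449)*97652/1401501505 = -(-15729)*97652/1401501505 = -1*(-1535968308/1401501505) = 1535968308/1401501505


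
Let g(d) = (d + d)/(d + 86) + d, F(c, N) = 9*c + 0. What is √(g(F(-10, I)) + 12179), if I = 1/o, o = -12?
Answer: √12134 ≈ 110.15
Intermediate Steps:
I = -1/12 (I = 1/(-12) = -1/12 ≈ -0.083333)
F(c, N) = 9*c
g(d) = d + 2*d/(86 + d) (g(d) = (2*d)/(86 + d) + d = 2*d/(86 + d) + d = d + 2*d/(86 + d))
√(g(F(-10, I)) + 12179) = √((9*(-10))*(88 + 9*(-10))/(86 + 9*(-10)) + 12179) = √(-90*(88 - 90)/(86 - 90) + 12179) = √(-90*(-2)/(-4) + 12179) = √(-90*(-¼)*(-2) + 12179) = √(-45 + 12179) = √12134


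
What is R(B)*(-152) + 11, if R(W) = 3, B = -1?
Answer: -445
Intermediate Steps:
R(B)*(-152) + 11 = 3*(-152) + 11 = -456 + 11 = -445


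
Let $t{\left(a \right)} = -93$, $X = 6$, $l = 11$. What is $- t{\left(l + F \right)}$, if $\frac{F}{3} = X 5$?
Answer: $93$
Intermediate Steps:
$F = 90$ ($F = 3 \cdot 6 \cdot 5 = 3 \cdot 30 = 90$)
$- t{\left(l + F \right)} = \left(-1\right) \left(-93\right) = 93$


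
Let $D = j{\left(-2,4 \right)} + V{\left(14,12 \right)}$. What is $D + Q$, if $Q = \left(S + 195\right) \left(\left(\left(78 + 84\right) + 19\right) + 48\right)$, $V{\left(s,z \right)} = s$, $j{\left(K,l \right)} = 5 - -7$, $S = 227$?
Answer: $96664$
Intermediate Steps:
$j{\left(K,l \right)} = 12$ ($j{\left(K,l \right)} = 5 + 7 = 12$)
$Q = 96638$ ($Q = \left(227 + 195\right) \left(\left(\left(78 + 84\right) + 19\right) + 48\right) = 422 \left(\left(162 + 19\right) + 48\right) = 422 \left(181 + 48\right) = 422 \cdot 229 = 96638$)
$D = 26$ ($D = 12 + 14 = 26$)
$D + Q = 26 + 96638 = 96664$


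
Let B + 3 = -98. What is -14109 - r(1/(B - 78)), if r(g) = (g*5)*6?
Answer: -2525481/179 ≈ -14109.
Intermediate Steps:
B = -101 (B = -3 - 98 = -101)
r(g) = 30*g (r(g) = (5*g)*6 = 30*g)
-14109 - r(1/(B - 78)) = -14109 - 30/(-101 - 78) = -14109 - 30/(-179) = -14109 - 30*(-1)/179 = -14109 - 1*(-30/179) = -14109 + 30/179 = -2525481/179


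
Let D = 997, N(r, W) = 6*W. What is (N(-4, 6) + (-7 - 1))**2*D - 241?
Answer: 781407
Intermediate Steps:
(N(-4, 6) + (-7 - 1))**2*D - 241 = (6*6 + (-7 - 1))**2*997 - 241 = (36 - 8)**2*997 - 241 = 28**2*997 - 241 = 784*997 - 241 = 781648 - 241 = 781407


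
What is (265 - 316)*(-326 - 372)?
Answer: 35598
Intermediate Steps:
(265 - 316)*(-326 - 372) = -51*(-698) = 35598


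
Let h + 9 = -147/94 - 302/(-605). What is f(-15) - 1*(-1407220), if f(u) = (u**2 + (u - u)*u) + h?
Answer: 80040824773/56870 ≈ 1.4074e+6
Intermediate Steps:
h = -572377/56870 (h = -9 + (-147/94 - 302/(-605)) = -9 + (-147*1/94 - 302*(-1/605)) = -9 + (-147/94 + 302/605) = -9 - 60547/56870 = -572377/56870 ≈ -10.065)
f(u) = -572377/56870 + u**2 (f(u) = (u**2 + (u - u)*u) - 572377/56870 = (u**2 + 0*u) - 572377/56870 = (u**2 + 0) - 572377/56870 = u**2 - 572377/56870 = -572377/56870 + u**2)
f(-15) - 1*(-1407220) = (-572377/56870 + (-15)**2) - 1*(-1407220) = (-572377/56870 + 225) + 1407220 = 12223373/56870 + 1407220 = 80040824773/56870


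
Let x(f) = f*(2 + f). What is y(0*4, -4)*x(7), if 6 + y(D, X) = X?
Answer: -630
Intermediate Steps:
y(D, X) = -6 + X
y(0*4, -4)*x(7) = (-6 - 4)*(7*(2 + 7)) = -70*9 = -10*63 = -630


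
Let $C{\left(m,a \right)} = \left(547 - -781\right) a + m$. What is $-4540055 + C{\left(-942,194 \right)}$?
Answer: $-4283365$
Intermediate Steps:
$C{\left(m,a \right)} = m + 1328 a$ ($C{\left(m,a \right)} = \left(547 + 781\right) a + m = 1328 a + m = m + 1328 a$)
$-4540055 + C{\left(-942,194 \right)} = -4540055 + \left(-942 + 1328 \cdot 194\right) = -4540055 + \left(-942 + 257632\right) = -4540055 + 256690 = -4283365$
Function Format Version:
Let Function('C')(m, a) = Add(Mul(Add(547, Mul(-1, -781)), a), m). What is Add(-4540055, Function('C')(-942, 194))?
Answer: -4283365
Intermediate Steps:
Function('C')(m, a) = Add(m, Mul(1328, a)) (Function('C')(m, a) = Add(Mul(Add(547, 781), a), m) = Add(Mul(1328, a), m) = Add(m, Mul(1328, a)))
Add(-4540055, Function('C')(-942, 194)) = Add(-4540055, Add(-942, Mul(1328, 194))) = Add(-4540055, Add(-942, 257632)) = Add(-4540055, 256690) = -4283365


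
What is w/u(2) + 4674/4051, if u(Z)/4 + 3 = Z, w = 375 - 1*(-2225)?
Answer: -2628476/4051 ≈ -648.85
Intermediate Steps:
w = 2600 (w = 375 + 2225 = 2600)
u(Z) = -12 + 4*Z
w/u(2) + 4674/4051 = 2600/(-12 + 4*2) + 4674/4051 = 2600/(-12 + 8) + 4674*(1/4051) = 2600/(-4) + 4674/4051 = 2600*(-1/4) + 4674/4051 = -650 + 4674/4051 = -2628476/4051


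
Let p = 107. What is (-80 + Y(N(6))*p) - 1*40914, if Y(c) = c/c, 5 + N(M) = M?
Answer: -40887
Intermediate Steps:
N(M) = -5 + M
Y(c) = 1
(-80 + Y(N(6))*p) - 1*40914 = (-80 + 1*107) - 1*40914 = (-80 + 107) - 40914 = 27 - 40914 = -40887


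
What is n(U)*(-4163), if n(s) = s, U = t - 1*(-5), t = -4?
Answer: -4163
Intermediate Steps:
U = 1 (U = -4 - 1*(-5) = -4 + 5 = 1)
n(U)*(-4163) = 1*(-4163) = -4163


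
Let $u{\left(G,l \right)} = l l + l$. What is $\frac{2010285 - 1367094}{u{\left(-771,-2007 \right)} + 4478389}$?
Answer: $\frac{643191}{8504431} \approx 0.07563$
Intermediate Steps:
$u{\left(G,l \right)} = l + l^{2}$ ($u{\left(G,l \right)} = l^{2} + l = l + l^{2}$)
$\frac{2010285 - 1367094}{u{\left(-771,-2007 \right)} + 4478389} = \frac{2010285 - 1367094}{- 2007 \left(1 - 2007\right) + 4478389} = \frac{643191}{\left(-2007\right) \left(-2006\right) + 4478389} = \frac{643191}{4026042 + 4478389} = \frac{643191}{8504431}$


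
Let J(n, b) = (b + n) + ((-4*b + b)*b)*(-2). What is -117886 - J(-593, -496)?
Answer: -1592893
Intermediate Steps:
J(n, b) = b + n + 6*b² (J(n, b) = (b + n) + ((-3*b)*b)*(-2) = (b + n) - 3*b²*(-2) = (b + n) + 6*b² = b + n + 6*b²)
-117886 - J(-593, -496) = -117886 - (-496 - 593 + 6*(-496)²) = -117886 - (-496 - 593 + 6*246016) = -117886 - (-496 - 593 + 1476096) = -117886 - 1*1475007 = -117886 - 1475007 = -1592893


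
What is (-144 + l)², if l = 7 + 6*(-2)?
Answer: 22201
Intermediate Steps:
l = -5 (l = 7 - 12 = -5)
(-144 + l)² = (-144 - 5)² = (-149)² = 22201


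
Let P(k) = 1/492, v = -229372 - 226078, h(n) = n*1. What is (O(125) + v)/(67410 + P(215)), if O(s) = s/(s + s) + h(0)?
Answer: -224081154/33165721 ≈ -6.7564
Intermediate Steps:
h(n) = n
v = -455450
P(k) = 1/492
O(s) = 1/2 (O(s) = s/(s + s) + 0 = s/((2*s)) + 0 = (1/(2*s))*s + 0 = 1/2 + 0 = 1/2)
(O(125) + v)/(67410 + P(215)) = (1/2 - 455450)/(67410 + 1/492) = -910899/(2*33165721/492) = -910899/2*492/33165721 = -224081154/33165721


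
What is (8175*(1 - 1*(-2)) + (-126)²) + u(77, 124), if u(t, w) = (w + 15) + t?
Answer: 40617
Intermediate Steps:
u(t, w) = 15 + t + w (u(t, w) = (15 + w) + t = 15 + t + w)
(8175*(1 - 1*(-2)) + (-126)²) + u(77, 124) = (8175*(1 - 1*(-2)) + (-126)²) + (15 + 77 + 124) = (8175*(1 + 2) + 15876) + 216 = (8175*3 + 15876) + 216 = (24525 + 15876) + 216 = 40401 + 216 = 40617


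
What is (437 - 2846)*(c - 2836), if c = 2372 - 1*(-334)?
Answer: 313170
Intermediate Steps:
c = 2706 (c = 2372 + 334 = 2706)
(437 - 2846)*(c - 2836) = (437 - 2846)*(2706 - 2836) = -2409*(-130) = 313170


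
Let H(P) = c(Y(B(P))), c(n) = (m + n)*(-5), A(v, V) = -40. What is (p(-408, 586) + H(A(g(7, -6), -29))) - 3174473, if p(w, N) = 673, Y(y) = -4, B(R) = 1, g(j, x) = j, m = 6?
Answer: -3173810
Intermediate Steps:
c(n) = -30 - 5*n (c(n) = (6 + n)*(-5) = -30 - 5*n)
H(P) = -10 (H(P) = -30 - 5*(-4) = -30 + 20 = -10)
(p(-408, 586) + H(A(g(7, -6), -29))) - 3174473 = (673 - 10) - 3174473 = 663 - 3174473 = -3173810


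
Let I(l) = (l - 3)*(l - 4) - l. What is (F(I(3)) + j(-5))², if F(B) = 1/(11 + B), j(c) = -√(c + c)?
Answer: (1 - 8*I*√10)²/64 ≈ -9.9844 - 0.79057*I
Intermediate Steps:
j(c) = -√2*√c (j(c) = -√(2*c) = -√2*√c)
I(l) = -l + (-4 + l)*(-3 + l) (I(l) = (-3 + l)*(-4 + l) - l = (-4 + l)*(-3 + l) - l = -l + (-4 + l)*(-3 + l))
(F(I(3)) + j(-5))² = (1/(11 + (12 + 3² - 8*3)) - √2*√(-5))² = (1/(11 + (12 + 9 - 24)) - √2*I*√5)² = (1/(11 - 3) - I*√10)² = (1/8 - I*√10)² = (⅛ - I*√10)²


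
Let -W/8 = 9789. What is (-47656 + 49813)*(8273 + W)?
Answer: -151074123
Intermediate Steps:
W = -78312 (W = -8*9789 = -78312)
(-47656 + 49813)*(8273 + W) = (-47656 + 49813)*(8273 - 78312) = 2157*(-70039) = -151074123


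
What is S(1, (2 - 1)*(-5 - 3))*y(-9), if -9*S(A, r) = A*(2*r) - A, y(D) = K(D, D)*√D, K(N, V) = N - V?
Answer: 0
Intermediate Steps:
y(D) = 0 (y(D) = (D - D)*√D = 0*√D = 0)
S(A, r) = A/9 - 2*A*r/9 (S(A, r) = -(A*(2*r) - A)/9 = -(2*A*r - A)/9 = -(-A + 2*A*r)/9 = A/9 - 2*A*r/9)
S(1, (2 - 1)*(-5 - 3))*y(-9) = ((⅑)*1*(1 - 2*(2 - 1)*(-5 - 3)))*0 = ((⅑)*1*(1 - 2*(-8)))*0 = ((⅑)*1*(1 + 16))*0 = ((⅑)*1*17)*0 = (17/9)*0 = 0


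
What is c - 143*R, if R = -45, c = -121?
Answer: 6314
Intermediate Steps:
c - 143*R = -121 - 143*(-45) = -121 + 6435 = 6314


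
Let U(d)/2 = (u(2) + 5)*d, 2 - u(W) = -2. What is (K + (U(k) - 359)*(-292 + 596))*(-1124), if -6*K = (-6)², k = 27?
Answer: -43388648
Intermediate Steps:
u(W) = 4 (u(W) = 2 - 1*(-2) = 2 + 2 = 4)
U(d) = 18*d (U(d) = 2*((4 + 5)*d) = 2*(9*d) = 18*d)
K = -6 (K = -⅙*(-6)² = -⅙*36 = -6)
(K + (U(k) - 359)*(-292 + 596))*(-1124) = (-6 + (18*27 - 359)*(-292 + 596))*(-1124) = (-6 + (486 - 359)*304)*(-1124) = (-6 + 127*304)*(-1124) = (-6 + 38608)*(-1124) = 38602*(-1124) = -43388648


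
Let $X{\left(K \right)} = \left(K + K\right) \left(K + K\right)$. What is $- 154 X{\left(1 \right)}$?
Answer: $-616$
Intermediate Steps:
$X{\left(K \right)} = 4 K^{2}$ ($X{\left(K \right)} = 2 K 2 K = 4 K^{2}$)
$- 154 X{\left(1 \right)} = - 154 \cdot 4 \cdot 1^{2} = - 154 \cdot 4 \cdot 1 = \left(-154\right) 4 = -616$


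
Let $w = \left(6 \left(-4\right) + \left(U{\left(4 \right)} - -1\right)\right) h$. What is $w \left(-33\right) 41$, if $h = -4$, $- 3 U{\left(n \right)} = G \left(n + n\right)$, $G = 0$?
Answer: $-124476$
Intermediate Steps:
$U{\left(n \right)} = 0$ ($U{\left(n \right)} = - \frac{0 \left(n + n\right)}{3} = - \frac{0 \cdot 2 n}{3} = \left(- \frac{1}{3}\right) 0 = 0$)
$w = 92$ ($w = \left(6 \left(-4\right) + \left(0 - -1\right)\right) \left(-4\right) = \left(-24 + \left(0 + 1\right)\right) \left(-4\right) = \left(-24 + 1\right) \left(-4\right) = \left(-23\right) \left(-4\right) = 92$)
$w \left(-33\right) 41 = 92 \left(-33\right) 41 = \left(-3036\right) 41 = -124476$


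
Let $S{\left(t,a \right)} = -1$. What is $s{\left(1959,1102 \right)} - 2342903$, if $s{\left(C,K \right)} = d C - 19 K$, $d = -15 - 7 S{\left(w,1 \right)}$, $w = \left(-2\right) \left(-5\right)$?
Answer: $-2379513$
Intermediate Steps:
$w = 10$
$d = -8$ ($d = -15 - -7 = -15 + 7 = -8$)
$s{\left(C,K \right)} = - 19 K - 8 C$ ($s{\left(C,K \right)} = - 8 C - 19 K = - 19 K - 8 C$)
$s{\left(1959,1102 \right)} - 2342903 = \left(\left(-19\right) 1102 - 15672\right) - 2342903 = \left(-20938 - 15672\right) - 2342903 = -36610 - 2342903 = -2379513$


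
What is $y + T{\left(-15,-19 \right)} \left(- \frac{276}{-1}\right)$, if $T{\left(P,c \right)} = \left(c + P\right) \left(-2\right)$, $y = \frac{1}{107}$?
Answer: $\frac{2008177}{107} \approx 18768.0$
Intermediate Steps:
$y = \frac{1}{107} \approx 0.0093458$
$T{\left(P,c \right)} = - 2 P - 2 c$ ($T{\left(P,c \right)} = \left(P + c\right) \left(-2\right) = - 2 P - 2 c$)
$y + T{\left(-15,-19 \right)} \left(- \frac{276}{-1}\right) = \frac{1}{107} + \left(\left(-2\right) \left(-15\right) - -38\right) \left(- \frac{276}{-1}\right) = \frac{1}{107} + \left(30 + 38\right) \left(\left(-276\right) \left(-1\right)\right) = \frac{1}{107} + 68 \cdot 276 = \frac{1}{107} + 18768 = \frac{2008177}{107}$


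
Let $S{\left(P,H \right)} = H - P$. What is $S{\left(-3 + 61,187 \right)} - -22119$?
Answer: $22248$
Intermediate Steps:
$S{\left(-3 + 61,187 \right)} - -22119 = \left(187 - \left(-3 + 61\right)\right) - -22119 = \left(187 - 58\right) + 22119 = 129 + 22119 = 22248$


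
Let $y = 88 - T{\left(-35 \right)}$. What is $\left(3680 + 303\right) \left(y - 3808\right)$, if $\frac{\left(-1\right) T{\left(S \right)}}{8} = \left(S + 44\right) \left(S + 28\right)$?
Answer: $-16824192$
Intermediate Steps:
$T{\left(S \right)} = - 8 \left(28 + S\right) \left(44 + S\right)$ ($T{\left(S \right)} = - 8 \left(S + 44\right) \left(S + 28\right) = - 8 \left(44 + S\right) \left(28 + S\right) = - 8 \left(28 + S\right) \left(44 + S\right)$)
$y = -416$ ($y = 88 - \left(-9856 - -20160 - 8 \left(-35\right)^{2}\right) = 88 - \left(-9856 + 20160 - 9800\right) = 88 - 504 = -416$)
$\left(3680 + 303\right) \left(y - 3808\right) = \left(3680 + 303\right) \left(-416 - 3808\right) = 3983 \left(-4224\right) = -16824192$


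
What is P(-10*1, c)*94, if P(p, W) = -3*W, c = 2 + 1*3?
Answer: -1410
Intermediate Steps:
c = 5 (c = 2 + 3 = 5)
P(-10*1, c)*94 = -3*5*94 = -15*94 = -1410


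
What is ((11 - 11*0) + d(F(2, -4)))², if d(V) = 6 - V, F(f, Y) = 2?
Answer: 225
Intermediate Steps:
((11 - 11*0) + d(F(2, -4)))² = ((11 - 11*0) + (6 - 1*2))² = ((11 + 0) + (6 - 2))² = (11 + 4)² = 15² = 225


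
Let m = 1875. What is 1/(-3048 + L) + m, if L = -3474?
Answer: 12228749/6522 ≈ 1875.0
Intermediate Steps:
1/(-3048 + L) + m = 1/(-3048 - 3474) + 1875 = 1/(-6522) + 1875 = -1/6522 + 1875 = 12228749/6522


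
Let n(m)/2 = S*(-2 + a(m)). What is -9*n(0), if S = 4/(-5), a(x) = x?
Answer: -144/5 ≈ -28.800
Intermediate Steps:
S = -⅘ (S = 4*(-⅕) = -⅘ ≈ -0.80000)
n(m) = 16/5 - 8*m/5 (n(m) = 2*(-4*(-2 + m)/5) = 2*(8/5 - 4*m/5) = 16/5 - 8*m/5)
-9*n(0) = -9*(16/5 - 8/5*0) = -9*(16/5 + 0) = -9*16/5 = -144/5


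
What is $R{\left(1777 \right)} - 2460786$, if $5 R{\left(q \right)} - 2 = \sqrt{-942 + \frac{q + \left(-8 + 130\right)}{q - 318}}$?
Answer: $- \frac{12303928}{5} + \frac{i \sqrt{2002446861}}{7295} \approx -2.4608 \cdot 10^{6} + 6.1342 i$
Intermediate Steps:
$R{\left(q \right)} = \frac{2}{5} + \frac{\sqrt{-942 + \frac{122 + q}{-318 + q}}}{5}$ ($R{\left(q \right)} = \frac{2}{5} + \frac{\sqrt{-942 + \frac{q + \left(-8 + 130\right)}{q - 318}}}{5} = \frac{2}{5} + \frac{\sqrt{-942 + \frac{q + 122}{-318 + q}}}{5} = \frac{2}{5} + \frac{\sqrt{-942 + \frac{122 + q}{-318 + q}}}{5}$)
$R{\left(1777 \right)} - 2460786 = \left(\frac{2}{5} + \frac{\sqrt{\frac{299678 - 1672157}{-318 + 1777}}}{5}\right) - 2460786 = \left(\frac{2}{5} + \frac{\sqrt{\frac{299678 - 1672157}{1459}}}{5}\right) - 2460786 = \left(\frac{2}{5} + \frac{\sqrt{\frac{1}{1459} \left(-1372479\right)}}{5}\right) - 2460786 = \left(\frac{2}{5} + \frac{\sqrt{- \frac{1372479}{1459}}}{5}\right) - 2460786 = \left(\frac{2}{5} + \frac{\frac{1}{1459} i \sqrt{2002446861}}{5}\right) - 2460786 = \left(\frac{2}{5} + \frac{i \sqrt{2002446861}}{7295}\right) - 2460786 = - \frac{12303928}{5} + \frac{i \sqrt{2002446861}}{7295}$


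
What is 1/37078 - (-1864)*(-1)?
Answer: -69113391/37078 ≈ -1864.0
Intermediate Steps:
1/37078 - (-1864)*(-1) = 1/37078 - 1*1864 = 1/37078 - 1864 = -69113391/37078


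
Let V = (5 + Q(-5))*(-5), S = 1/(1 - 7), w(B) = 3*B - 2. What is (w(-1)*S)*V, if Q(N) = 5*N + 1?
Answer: 475/6 ≈ 79.167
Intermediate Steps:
w(B) = -2 + 3*B
Q(N) = 1 + 5*N
S = -⅙ (S = 1/(-6) = -⅙ ≈ -0.16667)
V = 95 (V = (5 + (1 + 5*(-5)))*(-5) = (5 + (1 - 25))*(-5) = (5 - 24)*(-5) = -19*(-5) = 95)
(w(-1)*S)*V = ((-2 + 3*(-1))*(-⅙))*95 = ((-2 - 3)*(-⅙))*95 = -5*(-⅙)*95 = (⅚)*95 = 475/6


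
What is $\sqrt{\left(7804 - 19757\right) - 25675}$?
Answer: $2 i \sqrt{9407} \approx 193.98 i$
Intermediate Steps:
$\sqrt{\left(7804 - 19757\right) - 25675} = \sqrt{-11953 - 25675} = \sqrt{-37628} = 2 i \sqrt{9407}$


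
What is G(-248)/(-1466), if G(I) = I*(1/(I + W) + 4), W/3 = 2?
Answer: 59954/88693 ≈ 0.67597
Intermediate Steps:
W = 6 (W = 3*2 = 6)
G(I) = I*(4 + 1/(6 + I)) (G(I) = I*(1/(I + 6) + 4) = I*(1/(6 + I) + 4) = I*(4 + 1/(6 + I)))
G(-248)/(-1466) = -248*(25 + 4*(-248))/(6 - 248)/(-1466) = -248*(25 - 992)/(-242)*(-1/1466) = -248*(-1/242)*(-967)*(-1/1466) = -119908/121*(-1/1466) = 59954/88693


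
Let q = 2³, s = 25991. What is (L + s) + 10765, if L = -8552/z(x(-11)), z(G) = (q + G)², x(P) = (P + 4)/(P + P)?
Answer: 1226782516/33489 ≈ 36632.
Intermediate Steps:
x(P) = (4 + P)/(2*P) (x(P) = (4 + P)/((2*P)) = (4 + P)*(1/(2*P)) = (4 + P)/(2*P))
q = 8
z(G) = (8 + G)²
L = -4139168/33489 (L = -8552/(8 + (½)*(4 - 11)/(-11))² = -8552/(8 + (½)*(-1/11)*(-7))² = -8552/(8 + 7/22)² = -8552/((183/22)²) = -8552/33489/484 = -8552*484/33489 = -4139168/33489 ≈ -123.60)
(L + s) + 10765 = (-4139168/33489 + 25991) + 10765 = 866273431/33489 + 10765 = 1226782516/33489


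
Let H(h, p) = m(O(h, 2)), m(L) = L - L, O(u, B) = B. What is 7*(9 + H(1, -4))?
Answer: 63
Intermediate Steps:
m(L) = 0
H(h, p) = 0
7*(9 + H(1, -4)) = 7*(9 + 0) = 7*9 = 63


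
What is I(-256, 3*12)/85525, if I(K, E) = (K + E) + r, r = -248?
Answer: -468/85525 ≈ -0.0054721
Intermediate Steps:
I(K, E) = -248 + E + K (I(K, E) = (K + E) - 248 = (E + K) - 248 = -248 + E + K)
I(-256, 3*12)/85525 = (-248 + 3*12 - 256)/85525 = (-248 + 36 - 256)*(1/85525) = -468*1/85525 = -468/85525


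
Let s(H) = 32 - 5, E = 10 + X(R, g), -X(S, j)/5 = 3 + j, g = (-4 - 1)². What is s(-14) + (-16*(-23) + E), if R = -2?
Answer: 265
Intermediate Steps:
g = 25 (g = (-5)² = 25)
X(S, j) = -15 - 5*j (X(S, j) = -5*(3 + j) = -15 - 5*j)
E = -130 (E = 10 + (-15 - 5*25) = 10 + (-15 - 125) = 10 - 140 = -130)
s(H) = 27
s(-14) + (-16*(-23) + E) = 27 + (-16*(-23) - 130) = 27 + (368 - 130) = 27 + 238 = 265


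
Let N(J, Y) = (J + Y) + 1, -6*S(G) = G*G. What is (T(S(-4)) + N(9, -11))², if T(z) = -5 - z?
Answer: 100/9 ≈ 11.111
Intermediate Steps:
S(G) = -G²/6 (S(G) = -G*G/6 = -G²/6)
N(J, Y) = 1 + J + Y
(T(S(-4)) + N(9, -11))² = ((-5 - (-1)*(-4)²/6) + (1 + 9 - 11))² = ((-5 - (-1)*16/6) - 1)² = ((-5 - 1*(-8/3)) - 1)² = ((-5 + 8/3) - 1)² = (-7/3 - 1)² = (-10/3)² = 100/9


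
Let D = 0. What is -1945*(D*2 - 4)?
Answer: 7780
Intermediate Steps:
-1945*(D*2 - 4) = -1945*(0*2 - 4) = -1945*(0 - 4) = -1945*(-4) = 7780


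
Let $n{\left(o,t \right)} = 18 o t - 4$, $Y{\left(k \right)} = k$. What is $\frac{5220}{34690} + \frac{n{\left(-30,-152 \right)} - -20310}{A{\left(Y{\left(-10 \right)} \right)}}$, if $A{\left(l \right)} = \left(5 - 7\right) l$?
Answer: $\frac{177593737}{34690} \approx 5119.5$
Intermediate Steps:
$n{\left(o,t \right)} = -4 + 18 o t$ ($n{\left(o,t \right)} = 18 o t - 4 = -4 + 18 o t$)
$A{\left(l \right)} = - 2 l$
$\frac{5220}{34690} + \frac{n{\left(-30,-152 \right)} - -20310}{A{\left(Y{\left(-10 \right)} \right)}} = \frac{5220}{34690} + \frac{\left(-4 + 18 \left(-30\right) \left(-152\right)\right) - -20310}{\left(-2\right) \left(-10\right)} = 5220 \cdot \frac{1}{34690} + \frac{\left(-4 + 82080\right) + 20310}{20} = \frac{522}{3469} + \left(82076 + 20310\right) \frac{1}{20} = \frac{522}{3469} + 102386 \cdot \frac{1}{20} = \frac{522}{3469} + \frac{51193}{10} = \frac{177593737}{34690}$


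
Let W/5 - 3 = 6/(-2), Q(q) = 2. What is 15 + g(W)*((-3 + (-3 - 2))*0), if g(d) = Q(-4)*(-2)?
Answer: 15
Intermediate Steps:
W = 0 (W = 15 + 5*(6/(-2)) = 15 + 5*(6*(-1/2)) = 15 + 5*(-3) = 15 - 15 = 0)
g(d) = -4 (g(d) = 2*(-2) = -4)
15 + g(W)*((-3 + (-3 - 2))*0) = 15 - 4*(-3 + (-3 - 2))*0 = 15 - 4*(-3 - 5)*0 = 15 - (-32)*0 = 15 - 4*0 = 15 + 0 = 15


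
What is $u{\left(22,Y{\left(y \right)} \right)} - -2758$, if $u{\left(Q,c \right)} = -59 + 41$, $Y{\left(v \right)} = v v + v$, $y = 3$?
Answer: $2740$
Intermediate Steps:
$Y{\left(v \right)} = v + v^{2}$ ($Y{\left(v \right)} = v^{2} + v = v + v^{2}$)
$u{\left(Q,c \right)} = -18$
$u{\left(22,Y{\left(y \right)} \right)} - -2758 = -18 - -2758 = -18 + 2758 = 2740$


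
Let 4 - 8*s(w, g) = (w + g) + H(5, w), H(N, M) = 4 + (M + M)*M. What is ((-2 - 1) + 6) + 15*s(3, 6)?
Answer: -381/8 ≈ -47.625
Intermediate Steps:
H(N, M) = 4 + 2*M² (H(N, M) = 4 + (2*M)*M = 4 + 2*M²)
s(w, g) = -w²/4 - g/8 - w/8 (s(w, g) = ½ - ((w + g) + (4 + 2*w²))/8 = ½ - ((g + w) + (4 + 2*w²))/8 = ½ - (4 + g + w + 2*w²)/8 = ½ + (-½ - w²/4 - g/8 - w/8) = -w²/4 - g/8 - w/8)
((-2 - 1) + 6) + 15*s(3, 6) = ((-2 - 1) + 6) + 15*(-¼*3² - ⅛*6 - ⅛*3) = (-3 + 6) + 15*(-¼*9 - ¾ - 3/8) = 3 + 15*(-9/4 - ¾ - 3/8) = 3 + 15*(-27/8) = 3 - 405/8 = -381/8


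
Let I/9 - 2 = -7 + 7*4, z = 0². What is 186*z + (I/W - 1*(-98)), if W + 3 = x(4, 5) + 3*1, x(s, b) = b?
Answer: 697/5 ≈ 139.40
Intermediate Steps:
W = 5 (W = -3 + (5 + 3*1) = -3 + (5 + 3) = -3 + 8 = 5)
z = 0
I = 207 (I = 18 + 9*(-7 + 7*4) = 18 + 9*(-7 + 28) = 18 + 9*21 = 18 + 189 = 207)
186*z + (I/W - 1*(-98)) = 186*0 + (207/5 - 1*(-98)) = 0 + (207*(⅕) + 98) = 0 + (207/5 + 98) = 0 + 697/5 = 697/5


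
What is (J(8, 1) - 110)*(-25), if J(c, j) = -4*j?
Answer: 2850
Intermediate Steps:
(J(8, 1) - 110)*(-25) = (-4*1 - 110)*(-25) = (-4 - 110)*(-25) = -114*(-25) = 2850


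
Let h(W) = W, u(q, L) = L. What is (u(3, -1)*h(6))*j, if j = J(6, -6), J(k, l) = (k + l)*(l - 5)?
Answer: 0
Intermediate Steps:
J(k, l) = (-5 + l)*(k + l) (J(k, l) = (k + l)*(-5 + l) = (-5 + l)*(k + l))
j = 0 (j = (-6)**2 - 5*6 - 5*(-6) + 6*(-6) = 36 - 30 + 30 - 36 = 0)
(u(3, -1)*h(6))*j = -1*6*0 = -6*0 = 0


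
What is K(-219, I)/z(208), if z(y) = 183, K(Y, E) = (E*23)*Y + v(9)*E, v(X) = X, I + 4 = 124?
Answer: -201120/61 ≈ -3297.1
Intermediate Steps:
I = 120 (I = -4 + 124 = 120)
K(Y, E) = 9*E + 23*E*Y (K(Y, E) = (E*23)*Y + 9*E = (23*E)*Y + 9*E = 23*E*Y + 9*E = 9*E + 23*E*Y)
K(-219, I)/z(208) = (120*(9 + 23*(-219)))/183 = (120*(9 - 5037))*(1/183) = (120*(-5028))*(1/183) = -603360*1/183 = -201120/61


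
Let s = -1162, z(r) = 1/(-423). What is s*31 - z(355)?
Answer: -15237305/423 ≈ -36022.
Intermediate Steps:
z(r) = -1/423
s*31 - z(355) = -1162*31 - 1*(-1/423) = -36022 + 1/423 = -15237305/423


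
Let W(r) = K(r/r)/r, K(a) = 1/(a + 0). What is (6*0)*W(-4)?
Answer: 0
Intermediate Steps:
K(a) = 1/a
W(r) = 1/r (W(r) = 1/(((r/r))*r) = 1/(1*r) = 1/r)
(6*0)*W(-4) = (6*0)/(-4) = 0*(-1/4) = 0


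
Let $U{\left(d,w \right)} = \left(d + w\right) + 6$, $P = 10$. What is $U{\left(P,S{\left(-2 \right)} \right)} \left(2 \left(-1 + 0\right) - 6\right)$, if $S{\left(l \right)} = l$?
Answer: $-112$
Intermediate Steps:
$U{\left(d,w \right)} = 6 + d + w$
$U{\left(P,S{\left(-2 \right)} \right)} \left(2 \left(-1 + 0\right) - 6\right) = \left(6 + 10 - 2\right) \left(2 \left(-1 + 0\right) - 6\right) = 14 \left(2 \left(-1\right) - 6\right) = 14 \left(-2 - 6\right) = 14 \left(-8\right) = -112$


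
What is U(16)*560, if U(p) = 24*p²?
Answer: 3440640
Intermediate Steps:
U(16)*560 = (24*16²)*560 = (24*256)*560 = 6144*560 = 3440640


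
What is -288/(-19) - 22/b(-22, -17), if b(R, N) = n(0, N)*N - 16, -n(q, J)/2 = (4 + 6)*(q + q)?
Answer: 2513/152 ≈ 16.533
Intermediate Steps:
n(q, J) = -40*q (n(q, J) = -2*(4 + 6)*(q + q) = -20*2*q = -40*q)
b(R, N) = -16 (b(R, N) = (-40*0)*N - 16 = 0*N - 16 = 0 - 16 = -16)
-288/(-19) - 22/b(-22, -17) = -288/(-19) - 22/(-16) = -288*(-1/19) - 22*(-1/16) = 288/19 + 11/8 = 2513/152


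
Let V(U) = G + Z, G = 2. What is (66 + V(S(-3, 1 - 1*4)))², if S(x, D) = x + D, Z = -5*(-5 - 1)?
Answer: 9604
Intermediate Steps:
Z = 30 (Z = -5*(-6) = 30)
S(x, D) = D + x
V(U) = 32 (V(U) = 2 + 30 = 32)
(66 + V(S(-3, 1 - 1*4)))² = (66 + 32)² = 98² = 9604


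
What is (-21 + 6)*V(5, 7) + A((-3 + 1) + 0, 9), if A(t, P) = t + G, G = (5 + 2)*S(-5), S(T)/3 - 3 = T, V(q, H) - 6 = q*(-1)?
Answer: -59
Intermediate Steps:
V(q, H) = 6 - q (V(q, H) = 6 + q*(-1) = 6 - q)
S(T) = 9 + 3*T
G = -42 (G = (5 + 2)*(9 + 3*(-5)) = 7*(9 - 15) = 7*(-6) = -42)
A(t, P) = -42 + t (A(t, P) = t - 42 = -42 + t)
(-21 + 6)*V(5, 7) + A((-3 + 1) + 0, 9) = (-21 + 6)*(6 - 1*5) + (-42 + ((-3 + 1) + 0)) = -15*(6 - 5) + (-42 + (-2 + 0)) = -15*1 + (-42 - 2) = -15 - 44 = -59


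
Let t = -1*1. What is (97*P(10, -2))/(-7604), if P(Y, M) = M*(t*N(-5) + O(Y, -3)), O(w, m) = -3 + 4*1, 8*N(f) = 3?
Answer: 485/30416 ≈ 0.015946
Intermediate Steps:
N(f) = 3/8 (N(f) = (1/8)*3 = 3/8)
O(w, m) = 1 (O(w, m) = -3 + 4 = 1)
t = -1
P(Y, M) = 5*M/8 (P(Y, M) = M*(-1*3/8 + 1) = M*(-3/8 + 1) = M*(5/8) = 5*M/8)
(97*P(10, -2))/(-7604) = (97*((5/8)*(-2)))/(-7604) = (97*(-5/4))*(-1/7604) = -485/4*(-1/7604) = 485/30416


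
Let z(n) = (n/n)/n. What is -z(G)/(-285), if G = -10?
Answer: -1/2850 ≈ -0.00035088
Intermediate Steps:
z(n) = 1/n
-z(G)/(-285) = -1/(-10)/(-285) = -1*(-1/10)*(-1/285) = (1/10)*(-1/285) = -1/2850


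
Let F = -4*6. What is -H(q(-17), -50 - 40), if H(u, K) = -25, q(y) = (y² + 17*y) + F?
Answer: 25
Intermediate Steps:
F = -24
q(y) = -24 + y² + 17*y (q(y) = (y² + 17*y) - 24 = -24 + y² + 17*y)
-H(q(-17), -50 - 40) = -1*(-25) = 25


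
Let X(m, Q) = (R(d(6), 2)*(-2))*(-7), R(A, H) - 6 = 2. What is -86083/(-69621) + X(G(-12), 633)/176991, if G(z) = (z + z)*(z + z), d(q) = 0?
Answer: 5081237935/4107430137 ≈ 1.2371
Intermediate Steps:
G(z) = 4*z**2 (G(z) = (2*z)*(2*z) = 4*z**2)
R(A, H) = 8 (R(A, H) = 6 + 2 = 8)
X(m, Q) = 112 (X(m, Q) = (8*(-2))*(-7) = -16*(-7) = 112)
-86083/(-69621) + X(G(-12), 633)/176991 = -86083/(-69621) + 112/176991 = -86083*(-1/69621) + 112*(1/176991) = 86083/69621 + 112/176991 = 5081237935/4107430137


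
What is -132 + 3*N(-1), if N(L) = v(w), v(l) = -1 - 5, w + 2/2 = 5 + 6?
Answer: -150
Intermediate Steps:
w = 10 (w = -1 + (5 + 6) = -1 + 11 = 10)
v(l) = -6
N(L) = -6
-132 + 3*N(-1) = -132 + 3*(-6) = -132 - 18 = -150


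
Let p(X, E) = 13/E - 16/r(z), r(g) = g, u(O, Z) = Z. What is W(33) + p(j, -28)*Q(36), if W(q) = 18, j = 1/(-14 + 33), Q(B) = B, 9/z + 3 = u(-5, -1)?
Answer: 1801/7 ≈ 257.29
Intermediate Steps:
z = -9/4 (z = 9/(-3 - 1) = 9/(-4) = 9*(-¼) = -9/4 ≈ -2.2500)
j = 1/19 ≈ 0.052632
p(X, E) = 64/9 + 13/E (p(X, E) = 13/E - 16/(-9/4) = 13/E - 16*(-4/9) = 13/E + 64/9 = 64/9 + 13/E)
W(33) + p(j, -28)*Q(36) = 18 + (64/9 + 13/(-28))*36 = 18 + (64/9 + 13*(-1/28))*36 = 18 + (64/9 - 13/28)*36 = 18 + (1675/252)*36 = 18 + 1675/7 = 1801/7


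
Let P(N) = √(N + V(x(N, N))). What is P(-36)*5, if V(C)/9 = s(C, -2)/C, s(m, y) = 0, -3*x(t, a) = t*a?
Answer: 30*I ≈ 30.0*I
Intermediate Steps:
x(t, a) = -a*t/3 (x(t, a) = -t*a/3 = -a*t/3)
V(C) = 0 (V(C) = 9*(0/C) = 9*0 = 0)
P(N) = √N (P(N) = √(N + 0) = √N)
P(-36)*5 = √(-36)*5 = (6*I)*5 = 30*I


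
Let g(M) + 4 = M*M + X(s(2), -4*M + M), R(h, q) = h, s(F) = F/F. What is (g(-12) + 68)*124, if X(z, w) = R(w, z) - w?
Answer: 25792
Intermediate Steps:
s(F) = 1
X(z, w) = 0 (X(z, w) = w - w = 0)
g(M) = -4 + M² (g(M) = -4 + (M*M + 0) = -4 + (M² + 0) = -4 + M²)
(g(-12) + 68)*124 = ((-4 + (-12)²) + 68)*124 = ((-4 + 144) + 68)*124 = (140 + 68)*124 = 208*124 = 25792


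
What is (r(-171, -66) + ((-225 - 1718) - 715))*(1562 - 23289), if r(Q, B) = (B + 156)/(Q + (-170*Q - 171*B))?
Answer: 51571033384/893 ≈ 5.7750e+7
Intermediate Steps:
r(Q, B) = (156 + B)/(-171*B - 169*Q) (r(Q, B) = (156 + B)/(Q + (-171*B - 170*Q)) = (156 + B)/(-171*B - 169*Q))
(r(-171, -66) + ((-225 - 1718) - 715))*(1562 - 23289) = ((-156 - 1*(-66))/(169*(-171) + 171*(-66)) + ((-225 - 1718) - 715))*(1562 - 23289) = ((-156 + 66)/(-28899 - 11286) + (-1943 - 715))*(-21727) = (-90/(-40185) - 2658)*(-21727) = (-1/40185*(-90) - 2658)*(-21727) = (2/893 - 2658)*(-21727) = -2373592/893*(-21727) = 51571033384/893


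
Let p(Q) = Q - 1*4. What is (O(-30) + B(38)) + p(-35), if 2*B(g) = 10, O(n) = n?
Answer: -64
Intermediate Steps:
p(Q) = -4 + Q (p(Q) = Q - 4 = -4 + Q)
B(g) = 5 (B(g) = (½)*10 = 5)
(O(-30) + B(38)) + p(-35) = (-30 + 5) + (-4 - 35) = -25 - 39 = -64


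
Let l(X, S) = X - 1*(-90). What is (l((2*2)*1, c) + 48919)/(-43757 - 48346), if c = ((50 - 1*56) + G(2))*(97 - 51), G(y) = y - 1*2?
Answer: -49013/92103 ≈ -0.53215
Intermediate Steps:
G(y) = -2 + y (G(y) = y - 2 = -2 + y)
c = -276 (c = ((50 - 1*56) + (-2 + 2))*(97 - 51) = ((50 - 56) + 0)*46 = (-6 + 0)*46 = -6*46 = -276)
l(X, S) = 90 + X (l(X, S) = X + 90 = 90 + X)
(l((2*2)*1, c) + 48919)/(-43757 - 48346) = ((90 + (2*2)*1) + 48919)/(-43757 - 48346) = ((90 + 4*1) + 48919)/(-92103) = ((90 + 4) + 48919)*(-1/92103) = (94 + 48919)*(-1/92103) = 49013*(-1/92103) = -49013/92103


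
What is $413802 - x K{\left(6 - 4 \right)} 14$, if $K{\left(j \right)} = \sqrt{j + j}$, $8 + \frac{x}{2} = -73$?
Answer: $418338$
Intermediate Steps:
$x = -162$ ($x = -16 + 2 \left(-73\right) = -16 - 146 = -162$)
$K{\left(j \right)} = \sqrt{2} \sqrt{j}$ ($K{\left(j \right)} = \sqrt{2 j} = \sqrt{2} \sqrt{j}$)
$413802 - x K{\left(6 - 4 \right)} 14 = 413802 - - 162 \sqrt{2} \sqrt{6 - 4} \cdot 14 = 413802 - - 162 \sqrt{2} \sqrt{2} \cdot 14 = 413802 - \left(-162\right) 2 \cdot 14 = 413802 - \left(-324\right) 14 = 413802 - -4536 = 413802 + 4536 = 418338$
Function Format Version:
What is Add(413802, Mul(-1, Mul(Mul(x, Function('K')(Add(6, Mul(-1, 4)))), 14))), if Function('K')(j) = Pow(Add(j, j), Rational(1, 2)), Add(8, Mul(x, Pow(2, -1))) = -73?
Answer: 418338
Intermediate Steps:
x = -162 (x = Add(-16, Mul(2, -73)) = Add(-16, -146) = -162)
Function('K')(j) = Mul(Pow(2, Rational(1, 2)), Pow(j, Rational(1, 2))) (Function('K')(j) = Pow(Mul(2, j), Rational(1, 2)) = Mul(Pow(2, Rational(1, 2)), Pow(j, Rational(1, 2))))
Add(413802, Mul(-1, Mul(Mul(x, Function('K')(Add(6, Mul(-1, 4)))), 14))) = Add(413802, Mul(-1, Mul(Mul(-162, Mul(Pow(2, Rational(1, 2)), Pow(Add(6, Mul(-1, 4)), Rational(1, 2)))), 14))) = Add(413802, Mul(-1, Mul(Mul(-162, Mul(Pow(2, Rational(1, 2)), Pow(Add(6, -4), Rational(1, 2)))), 14))) = Add(413802, Mul(-1, Mul(Mul(-162, Mul(Pow(2, Rational(1, 2)), Pow(2, Rational(1, 2)))), 14))) = Add(413802, Mul(-1, Mul(Mul(-162, 2), 14))) = Add(413802, Mul(-1, Mul(-324, 14))) = Add(413802, Mul(-1, -4536)) = Add(413802, 4536) = 418338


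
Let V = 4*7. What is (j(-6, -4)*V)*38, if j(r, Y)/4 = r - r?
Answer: 0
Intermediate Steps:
V = 28
j(r, Y) = 0 (j(r, Y) = 4*(r - r) = 4*0 = 0)
(j(-6, -4)*V)*38 = (0*28)*38 = 0*38 = 0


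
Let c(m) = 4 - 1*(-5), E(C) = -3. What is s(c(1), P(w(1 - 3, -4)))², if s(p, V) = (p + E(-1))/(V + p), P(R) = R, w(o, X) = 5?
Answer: 9/49 ≈ 0.18367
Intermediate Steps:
c(m) = 9 (c(m) = 4 + 5 = 9)
s(p, V) = (-3 + p)/(V + p) (s(p, V) = (p - 3)/(V + p) = (-3 + p)/(V + p))
s(c(1), P(w(1 - 3, -4)))² = ((-3 + 9)/(5 + 9))² = (6/14)² = ((1/14)*6)² = (3/7)² = 9/49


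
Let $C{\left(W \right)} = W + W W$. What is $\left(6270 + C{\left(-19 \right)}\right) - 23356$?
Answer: $-16744$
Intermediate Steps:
$C{\left(W \right)} = W + W^{2}$
$\left(6270 + C{\left(-19 \right)}\right) - 23356 = \left(6270 - 19 \left(1 - 19\right)\right) - 23356 = \left(6270 - -342\right) - 23356 = \left(6270 + 342\right) - 23356 = 6612 - 23356 = -16744$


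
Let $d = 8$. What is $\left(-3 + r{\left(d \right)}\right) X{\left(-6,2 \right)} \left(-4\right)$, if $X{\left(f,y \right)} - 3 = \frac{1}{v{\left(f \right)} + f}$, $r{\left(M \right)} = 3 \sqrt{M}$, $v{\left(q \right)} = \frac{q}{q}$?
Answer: $\frac{168}{5} - \frac{336 \sqrt{2}}{5} \approx -61.435$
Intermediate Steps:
$v{\left(q \right)} = 1$
$X{\left(f,y \right)} = 3 + \frac{1}{1 + f}$
$\left(-3 + r{\left(d \right)}\right) X{\left(-6,2 \right)} \left(-4\right) = \left(-3 + 3 \sqrt{8}\right) \frac{4 + 3 \left(-6\right)}{1 - 6} \left(-4\right) = \left(-3 + 3 \cdot 2 \sqrt{2}\right) \frac{4 - 18}{-5} \left(-4\right) = \left(-3 + 6 \sqrt{2}\right) \left(- \frac{1}{5}\right) \left(-14\right) \left(-4\right) = \left(-3 + 6 \sqrt{2}\right) \frac{14}{5} \left(-4\right) = \left(-3 + 6 \sqrt{2}\right) \left(- \frac{56}{5}\right) = \frac{168}{5} - \frac{336 \sqrt{2}}{5}$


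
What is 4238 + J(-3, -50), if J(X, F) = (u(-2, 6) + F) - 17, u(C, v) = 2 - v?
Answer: 4167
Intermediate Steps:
J(X, F) = -21 + F (J(X, F) = ((2 - 1*6) + F) - 17 = ((2 - 6) + F) - 17 = (-4 + F) - 17 = -21 + F)
4238 + J(-3, -50) = 4238 + (-21 - 50) = 4238 - 71 = 4167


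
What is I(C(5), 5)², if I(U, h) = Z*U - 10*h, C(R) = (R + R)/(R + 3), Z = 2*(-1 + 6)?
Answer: 5625/4 ≈ 1406.3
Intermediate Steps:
Z = 10 (Z = 2*5 = 10)
C(R) = 2*R/(3 + R) (C(R) = (2*R)/(3 + R) = 2*R/(3 + R))
I(U, h) = -10*h + 10*U (I(U, h) = 10*U - 10*h = -10*h + 10*U)
I(C(5), 5)² = (-10*5 + 10*(2*5/(3 + 5)))² = (-50 + 10*(2*5/8))² = (-50 + 10*(2*5*(⅛)))² = (-50 + 10*(5/4))² = (-50 + 25/2)² = (-75/2)² = 5625/4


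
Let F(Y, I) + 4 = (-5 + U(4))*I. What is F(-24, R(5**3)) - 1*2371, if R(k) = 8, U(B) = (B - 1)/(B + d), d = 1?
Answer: -12051/5 ≈ -2410.2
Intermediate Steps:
U(B) = (-1 + B)/(1 + B) (U(B) = (B - 1)/(B + 1) = (-1 + B)/(1 + B))
F(Y, I) = -4 - 22*I/5 (F(Y, I) = -4 + (-5 + (-1 + 4)/(1 + 4))*I = -4 + (-5 + 3/5)*I = -4 - 22*I/5)
F(-24, R(5**3)) - 1*2371 = (-4 - 22/5*8) - 1*2371 = (-4 - 176/5) - 2371 = -196/5 - 2371 = -12051/5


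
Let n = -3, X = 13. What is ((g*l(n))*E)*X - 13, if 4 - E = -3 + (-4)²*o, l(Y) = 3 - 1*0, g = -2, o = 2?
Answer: 1937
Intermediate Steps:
l(Y) = 3 (l(Y) = 3 + 0 = 3)
E = -25 (E = 4 - (-3 + (-4)²*2) = 4 - (-3 + 16*2) = 4 - (-3 + 32) = 4 - 1*29 = 4 - 29 = -25)
((g*l(n))*E)*X - 13 = (-2*3*(-25))*13 - 13 = -6*(-25)*13 - 13 = 150*13 - 13 = 1950 - 13 = 1937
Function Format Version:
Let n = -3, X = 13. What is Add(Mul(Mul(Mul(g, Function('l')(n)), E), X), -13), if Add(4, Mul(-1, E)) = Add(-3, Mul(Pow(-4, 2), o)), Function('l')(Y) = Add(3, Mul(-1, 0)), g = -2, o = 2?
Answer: 1937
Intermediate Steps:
Function('l')(Y) = 3 (Function('l')(Y) = Add(3, 0) = 3)
E = -25 (E = Add(4, Mul(-1, Add(-3, Mul(Pow(-4, 2), 2)))) = Add(4, Mul(-1, Add(-3, Mul(16, 2)))) = Add(4, Mul(-1, Add(-3, 32))) = Add(4, Mul(-1, 29)) = Add(4, -29) = -25)
Add(Mul(Mul(Mul(g, Function('l')(n)), E), X), -13) = Add(Mul(Mul(Mul(-2, 3), -25), 13), -13) = Add(Mul(Mul(-6, -25), 13), -13) = Add(Mul(150, 13), -13) = Add(1950, -13) = 1937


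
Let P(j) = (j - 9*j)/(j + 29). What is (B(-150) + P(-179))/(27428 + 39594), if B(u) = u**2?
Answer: 843392/2513325 ≈ 0.33557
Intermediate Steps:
P(j) = -8*j/(29 + j) (P(j) = (-8*j)/(29 + j) = -8*j/(29 + j))
(B(-150) + P(-179))/(27428 + 39594) = ((-150)**2 - 8*(-179)/(29 - 179))/(27428 + 39594) = (22500 - 8*(-179)/(-150))/67022 = (22500 - 8*(-179)*(-1/150))*(1/67022) = (22500 - 716/75)*(1/67022) = (1686784/75)*(1/67022) = 843392/2513325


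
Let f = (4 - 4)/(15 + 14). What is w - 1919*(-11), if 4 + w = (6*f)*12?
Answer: 21105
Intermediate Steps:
f = 0 (f = 0/29 = 0*(1/29) = 0)
w = -4 (w = -4 + (6*0)*12 = -4 + 0*12 = -4 + 0 = -4)
w - 1919*(-11) = -4 - 1919*(-11) = -4 + 21109 = 21105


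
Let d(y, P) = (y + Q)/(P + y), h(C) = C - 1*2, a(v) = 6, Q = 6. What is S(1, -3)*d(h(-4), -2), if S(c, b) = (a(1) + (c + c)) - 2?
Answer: 0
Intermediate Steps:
h(C) = -2 + C (h(C) = C - 2 = -2 + C)
d(y, P) = (6 + y)/(P + y) (d(y, P) = (y + 6)/(P + y) = (6 + y)/(P + y))
S(c, b) = 4 + 2*c (S(c, b) = (6 + (c + c)) - 2 = (6 + 2*c) - 2 = 4 + 2*c)
S(1, -3)*d(h(-4), -2) = (4 + 2*1)*((6 + (-2 - 4))/(-2 + (-2 - 4))) = (4 + 2)*((6 - 6)/(-2 - 6)) = 6*(0/(-8)) = 6*(-1/8*0) = 6*0 = 0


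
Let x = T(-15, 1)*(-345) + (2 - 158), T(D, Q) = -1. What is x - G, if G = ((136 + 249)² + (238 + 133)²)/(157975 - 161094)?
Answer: 875357/3119 ≈ 280.65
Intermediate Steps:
x = 189 (x = -1*(-345) + (2 - 158) = 345 - 156 = 189)
G = -285866/3119 (G = (385² + 371²)/(-3119) = (148225 + 137641)*(-1/3119) = 285866*(-1/3119) = -285866/3119 ≈ -91.653)
x - G = 189 - 1*(-285866/3119) = 189 + 285866/3119 = 875357/3119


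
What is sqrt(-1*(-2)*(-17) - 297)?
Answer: I*sqrt(331) ≈ 18.193*I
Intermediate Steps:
sqrt(-1*(-2)*(-17) - 297) = sqrt(2*(-17) - 297) = sqrt(-34 - 297) = sqrt(-331) = I*sqrt(331)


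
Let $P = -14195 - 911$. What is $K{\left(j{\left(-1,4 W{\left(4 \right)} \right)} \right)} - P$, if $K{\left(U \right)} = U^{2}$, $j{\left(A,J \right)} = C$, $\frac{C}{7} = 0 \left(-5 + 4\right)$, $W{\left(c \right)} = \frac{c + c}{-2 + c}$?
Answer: $15106$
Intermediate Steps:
$W{\left(c \right)} = \frac{2 c}{-2 + c}$
$C = 0$ ($C = 7 \cdot 0 \left(-5 + 4\right) = 7 \cdot 0 \left(-1\right) = 7 \cdot 0 = 0$)
$j{\left(A,J \right)} = 0$
$P = -15106$
$K{\left(j{\left(-1,4 W{\left(4 \right)} \right)} \right)} - P = 0^{2} - -15106 = 0 + 15106 = 15106$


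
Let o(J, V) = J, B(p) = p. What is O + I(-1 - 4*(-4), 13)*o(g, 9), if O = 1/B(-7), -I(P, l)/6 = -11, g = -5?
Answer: -2311/7 ≈ -330.14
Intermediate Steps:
I(P, l) = 66 (I(P, l) = -6*(-11) = 66)
O = -⅐ (O = 1/(-7) = -⅐ ≈ -0.14286)
O + I(-1 - 4*(-4), 13)*o(g, 9) = -⅐ + 66*(-5) = -⅐ - 330 = -2311/7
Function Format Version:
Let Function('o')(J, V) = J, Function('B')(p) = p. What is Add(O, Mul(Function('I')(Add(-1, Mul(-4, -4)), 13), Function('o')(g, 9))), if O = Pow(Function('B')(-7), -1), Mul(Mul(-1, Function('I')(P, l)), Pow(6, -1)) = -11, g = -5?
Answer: Rational(-2311, 7) ≈ -330.14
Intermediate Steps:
Function('I')(P, l) = 66 (Function('I')(P, l) = Mul(-6, -11) = 66)
O = Rational(-1, 7) (O = Pow(-7, -1) = Rational(-1, 7) ≈ -0.14286)
Add(O, Mul(Function('I')(Add(-1, Mul(-4, -4)), 13), Function('o')(g, 9))) = Add(Rational(-1, 7), Mul(66, -5)) = Add(Rational(-1, 7), -330) = Rational(-2311, 7)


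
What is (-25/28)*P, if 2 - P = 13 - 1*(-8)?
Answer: 475/28 ≈ 16.964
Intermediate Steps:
P = -19 (P = 2 - (13 - 1*(-8)) = 2 - (13 + 8) = 2 - 1*21 = 2 - 21 = -19)
(-25/28)*P = -25/28*(-19) = 475/28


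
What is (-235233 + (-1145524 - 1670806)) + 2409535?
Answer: -642028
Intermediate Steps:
(-235233 + (-1145524 - 1670806)) + 2409535 = (-235233 - 2816330) + 2409535 = -3051563 + 2409535 = -642028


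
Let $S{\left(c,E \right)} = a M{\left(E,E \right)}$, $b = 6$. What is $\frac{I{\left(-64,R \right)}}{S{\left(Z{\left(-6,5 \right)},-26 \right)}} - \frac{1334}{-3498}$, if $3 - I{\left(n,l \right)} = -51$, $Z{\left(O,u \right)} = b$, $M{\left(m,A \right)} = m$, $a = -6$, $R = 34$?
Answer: $\frac{33083}{45474} \approx 0.72751$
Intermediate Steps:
$Z{\left(O,u \right)} = 6$
$S{\left(c,E \right)} = - 6 E$
$I{\left(n,l \right)} = 54$ ($I{\left(n,l \right)} = 3 - -51 = 3 + 51 = 54$)
$\frac{I{\left(-64,R \right)}}{S{\left(Z{\left(-6,5 \right)},-26 \right)}} - \frac{1334}{-3498} = \frac{54}{\left(-6\right) \left(-26\right)} - \frac{1334}{-3498} = \frac{54}{156} - - \frac{667}{1749} = 54 \cdot \frac{1}{156} + \frac{667}{1749} = \frac{9}{26} + \frac{667}{1749} = \frac{33083}{45474}$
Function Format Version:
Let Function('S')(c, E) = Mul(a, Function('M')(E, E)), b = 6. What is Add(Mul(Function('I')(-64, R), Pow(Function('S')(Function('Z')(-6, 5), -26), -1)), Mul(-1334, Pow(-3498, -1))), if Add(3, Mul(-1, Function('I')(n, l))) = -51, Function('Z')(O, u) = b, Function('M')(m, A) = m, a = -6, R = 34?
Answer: Rational(33083, 45474) ≈ 0.72751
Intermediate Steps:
Function('Z')(O, u) = 6
Function('S')(c, E) = Mul(-6, E)
Function('I')(n, l) = 54 (Function('I')(n, l) = Add(3, Mul(-1, -51)) = Add(3, 51) = 54)
Add(Mul(Function('I')(-64, R), Pow(Function('S')(Function('Z')(-6, 5), -26), -1)), Mul(-1334, Pow(-3498, -1))) = Add(Mul(54, Pow(Mul(-6, -26), -1)), Mul(-1334, Pow(-3498, -1))) = Add(Mul(54, Pow(156, -1)), Mul(-1334, Rational(-1, 3498))) = Add(Mul(54, Rational(1, 156)), Rational(667, 1749)) = Add(Rational(9, 26), Rational(667, 1749)) = Rational(33083, 45474)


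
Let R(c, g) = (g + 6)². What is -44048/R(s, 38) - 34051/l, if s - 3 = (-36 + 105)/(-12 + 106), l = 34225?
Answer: -98341596/4141225 ≈ -23.747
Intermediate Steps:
s = 351/94 (s = 3 + (-36 + 105)/(-12 + 106) = 3 + 69/94 = 351/94 ≈ 3.7340)
R(c, g) = (6 + g)²
-44048/R(s, 38) - 34051/l = -44048/(6 + 38)² - 34051/34225 = -44048/(44²) - 34051*1/34225 = -44048/1936 - 34051/34225 = -44048*1/1936 - 34051/34225 = -2753/121 - 34051/34225 = -98341596/4141225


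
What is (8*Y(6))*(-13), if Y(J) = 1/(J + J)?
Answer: -26/3 ≈ -8.6667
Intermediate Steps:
Y(J) = 1/(2*J)
(8*Y(6))*(-13) = (8*((½)/6))*(-13) = (8*((½)*(⅙)))*(-13) = (8*(1/12))*(-13) = (⅔)*(-13) = -26/3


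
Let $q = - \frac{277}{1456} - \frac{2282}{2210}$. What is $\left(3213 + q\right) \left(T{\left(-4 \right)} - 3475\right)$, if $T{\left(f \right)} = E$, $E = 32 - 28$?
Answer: $- \frac{106129707981}{9520} \approx -1.1148 \cdot 10^{7}$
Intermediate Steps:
$E = 4$
$T{\left(f \right)} = 4$
$q = - \frac{151337}{123760}$ ($q = \left(-277\right) \frac{1}{1456} - \frac{1141}{1105} = - \frac{277}{1456} - \frac{1141}{1105} = - \frac{151337}{123760} \approx -1.2228$)
$\left(3213 + q\right) \left(T{\left(-4 \right)} - 3475\right) = \left(3213 - \frac{151337}{123760}\right) \left(4 - 3475\right) = \frac{397489543}{123760} \left(-3471\right) = - \frac{106129707981}{9520}$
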